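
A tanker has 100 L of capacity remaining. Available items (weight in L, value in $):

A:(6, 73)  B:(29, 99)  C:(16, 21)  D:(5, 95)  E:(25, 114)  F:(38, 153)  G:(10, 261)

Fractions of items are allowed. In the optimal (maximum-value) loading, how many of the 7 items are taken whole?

5

Greedy by value/weight ratio, highest first.
Ratios (sorted): G 26.10, D 19.00, A 12.17, E 4.56, F 4.03, B 3.41, C 1.31
take G (10 @ 261); take D (5 @ 95); take A (6 @ 73); take E (25 @ 114); take F (38 @ 153); take 16/29 of B → 54.62. Capacity used 100/100.
5 item(s) taken whole; one partial (take 16/29 of B).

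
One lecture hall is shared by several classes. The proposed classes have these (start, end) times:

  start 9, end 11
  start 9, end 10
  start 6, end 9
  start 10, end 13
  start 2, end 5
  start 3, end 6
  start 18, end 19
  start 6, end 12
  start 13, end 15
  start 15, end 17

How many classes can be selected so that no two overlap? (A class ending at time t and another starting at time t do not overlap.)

By end time: (2,5), (3,6), (6,9), (9,10), (9,11), (6,12), (10,13), (13,15), (15,17), (18,19).
Pick (2,5); next start ≥ 5 → (6,9); next start ≥ 9 → (9,10); next start ≥ 10 → (10,13); next start ≥ 13 → (13,15); next start ≥ 15 → (15,17); next start ≥ 17 → (18,19).
Selected 7 classes.

7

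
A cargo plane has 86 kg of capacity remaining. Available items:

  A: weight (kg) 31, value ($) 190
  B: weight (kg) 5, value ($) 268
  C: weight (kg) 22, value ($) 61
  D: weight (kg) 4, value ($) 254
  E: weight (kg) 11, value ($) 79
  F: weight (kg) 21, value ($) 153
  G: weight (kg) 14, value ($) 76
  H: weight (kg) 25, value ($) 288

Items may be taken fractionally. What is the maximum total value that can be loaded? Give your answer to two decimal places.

1164.58

Greedy by value/weight ratio, highest first.
Ratios (sorted): D 63.50, B 53.60, H 11.52, F 7.29, E 7.18, A 6.13, G 5.43, C 2.77
take D (4 @ 254); take B (5 @ 268); take H (25 @ 288); take F (21 @ 153); take E (11 @ 79); take 20/31 of A → 122.58. Capacity used 86/86.
Total value = 1164.58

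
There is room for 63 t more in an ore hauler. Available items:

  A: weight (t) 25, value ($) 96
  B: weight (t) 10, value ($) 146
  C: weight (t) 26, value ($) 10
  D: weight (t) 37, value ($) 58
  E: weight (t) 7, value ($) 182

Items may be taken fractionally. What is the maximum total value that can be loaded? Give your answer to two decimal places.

Ratios (sorted): E 26.00, B 14.60, A 3.84, D 1.57, C 0.38
take E (7 @ 182); take B (10 @ 146); take A (25 @ 96); take 21/37 of D → 32.92. Capacity used 63/63.
Total value = 456.92

456.92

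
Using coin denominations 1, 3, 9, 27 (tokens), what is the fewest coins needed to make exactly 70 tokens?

6

Use the largest denomination that fits, subtract, and repeat.
70 = 2×27 + 1×9 + 2×3 + 1×1
Total coins = 2 + 1 + 2 + 1 = 6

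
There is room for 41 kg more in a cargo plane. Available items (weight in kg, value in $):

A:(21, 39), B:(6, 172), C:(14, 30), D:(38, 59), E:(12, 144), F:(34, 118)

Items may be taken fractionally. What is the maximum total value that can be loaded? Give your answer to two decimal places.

Ratios (sorted): B 28.67, E 12.00, F 3.47, C 2.14, A 1.86, D 1.55
take B (6 @ 172); take E (12 @ 144); take 23/34 of F → 79.82. Capacity used 41/41.
Total value = 395.82

395.82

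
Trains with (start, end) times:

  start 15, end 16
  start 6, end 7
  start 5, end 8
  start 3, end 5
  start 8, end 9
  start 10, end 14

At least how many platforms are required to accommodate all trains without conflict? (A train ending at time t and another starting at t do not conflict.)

starts: [3, 5, 6, 8, 10, 15]
ends:   [5, 7, 8, 9, 14, 16]
s3→1 e5→0 s5→1 s6→2  — peak 2.

2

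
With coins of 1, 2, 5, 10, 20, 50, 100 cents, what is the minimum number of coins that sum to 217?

Greedy: take as many of the largest coin as possible, then repeat with the remainder.
217 − 2×100→17 − 1×10→7 − 1×5→2 − 1×2→0
Total coins = 2 + 1 + 1 + 1 = 5

5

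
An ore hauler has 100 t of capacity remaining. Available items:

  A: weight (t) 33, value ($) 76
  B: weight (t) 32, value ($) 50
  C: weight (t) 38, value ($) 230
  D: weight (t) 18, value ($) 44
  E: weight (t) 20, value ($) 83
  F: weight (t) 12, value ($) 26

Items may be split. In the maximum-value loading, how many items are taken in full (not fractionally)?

Sort by value per unit weight and fill in that order.
Order: C (230/38=6.05) > E (83/20=4.15) > D (44/18=2.44) > A (76/33=2.30) > F (26/12=2.17) > B (50/32=1.56)
Fill: take C (38 @ 230) → take E (20 @ 83) → take D (18 @ 44) → take 24/33 of A → 55.27; 100/100 used.
3 item(s) taken whole; one partial (take 24/33 of A).

3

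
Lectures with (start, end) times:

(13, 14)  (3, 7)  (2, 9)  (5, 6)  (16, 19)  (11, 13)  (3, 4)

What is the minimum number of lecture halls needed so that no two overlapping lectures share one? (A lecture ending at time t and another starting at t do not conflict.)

Count concurrent intervals with a sweep; the peak is the room count.
Events (time:±→running): 2:+→1 3:+→2 3:+→3 … peak 3.

3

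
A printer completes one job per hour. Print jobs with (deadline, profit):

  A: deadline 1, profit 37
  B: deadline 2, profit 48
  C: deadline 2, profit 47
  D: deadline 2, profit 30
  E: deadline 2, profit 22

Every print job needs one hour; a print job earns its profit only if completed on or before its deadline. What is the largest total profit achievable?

95

Take jobs in profit order; each goes to the latest open slot no later than its deadline.
Profit order: B=48 C=47 A=37 D=30 E=22
Assign: B→slot 2, C→slot 1, A skipped, D skipped, E skipped.
Slots: [1:C] [2:B]
Profit = 47 + 48 = 95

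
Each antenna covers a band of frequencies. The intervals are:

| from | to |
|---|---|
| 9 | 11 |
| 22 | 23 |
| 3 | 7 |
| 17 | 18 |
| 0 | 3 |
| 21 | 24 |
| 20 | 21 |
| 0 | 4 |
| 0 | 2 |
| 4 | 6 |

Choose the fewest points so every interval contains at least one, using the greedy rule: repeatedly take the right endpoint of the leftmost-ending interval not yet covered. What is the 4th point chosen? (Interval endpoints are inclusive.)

By right end: [0,2]  [0,3]  [0,4]  [4,6]  [3,7]  [9,11]  [17,18]  [20,21]  [22,23]  [21,24]
[0,2] uncovered → point at 2; [4,6] uncovered → point at 6; [9,11] uncovered → point at 11; [17,18] uncovered → point at 18; [20,21] uncovered → point at 21; [22,23] uncovered → point at 23.
Points: 2, 6, 11, 18, 21, 23 (6 total).

18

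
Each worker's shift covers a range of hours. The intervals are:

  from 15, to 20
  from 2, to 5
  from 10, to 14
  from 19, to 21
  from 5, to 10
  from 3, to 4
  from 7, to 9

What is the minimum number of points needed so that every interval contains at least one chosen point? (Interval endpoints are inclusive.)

Sort by right endpoint; whenever an interval is uncovered, place a point at its right end.
By right end: [3,4]  [2,5]  [7,9]  [5,10]  [10,14]  [15,20]  [19,21]
[3,4] uncovered → point at 4; [7,9] uncovered → point at 9; [10,14] uncovered → point at 14; [15,20] uncovered → point at 20.
Points: 4, 9, 14, 20 (4 total).

4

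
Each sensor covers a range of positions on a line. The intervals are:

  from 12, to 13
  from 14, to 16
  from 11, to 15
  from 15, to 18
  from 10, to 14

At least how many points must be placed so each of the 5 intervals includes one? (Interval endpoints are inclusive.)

By right end: [12,13]  [10,14]  [11,15]  [14,16]  [15,18]
[12,13] uncovered → point at 13; [14,16] uncovered → point at 16.
Points: 13, 16 (2 total).

2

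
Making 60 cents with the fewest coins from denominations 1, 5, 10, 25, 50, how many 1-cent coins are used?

60 = 1×50 + 1×10
Count of 1: 0

0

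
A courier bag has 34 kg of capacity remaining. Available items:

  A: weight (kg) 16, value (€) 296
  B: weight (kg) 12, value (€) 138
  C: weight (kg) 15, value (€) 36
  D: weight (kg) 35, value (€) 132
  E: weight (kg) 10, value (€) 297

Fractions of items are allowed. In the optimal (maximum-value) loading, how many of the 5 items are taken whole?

Ratios (sorted): E 29.70, A 18.50, B 11.50, D 3.77, C 2.40
take E (10 @ 297); take A (16 @ 296); take 8/12 of B → 92.00. Capacity used 34/34.
2 item(s) taken whole; one partial (take 8/12 of B).

2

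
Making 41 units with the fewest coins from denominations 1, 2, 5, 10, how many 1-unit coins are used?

1

41 − 4×10→1 − 1×1→0
Count of 1: 1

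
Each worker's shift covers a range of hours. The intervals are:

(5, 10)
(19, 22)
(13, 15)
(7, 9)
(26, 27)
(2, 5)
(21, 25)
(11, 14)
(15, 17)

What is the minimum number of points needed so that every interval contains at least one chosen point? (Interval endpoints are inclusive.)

By right end: [2,5]  [7,9]  [5,10]  [11,14]  [13,15]  [15,17]  [19,22]  [21,25]  [26,27]
[2,5] uncovered → point at 5; [7,9] uncovered → point at 9; [11,14] uncovered → point at 14; [15,17] uncovered → point at 17; [19,22] uncovered → point at 22; [26,27] uncovered → point at 27.
Points: 5, 9, 14, 17, 22, 27 (6 total).

6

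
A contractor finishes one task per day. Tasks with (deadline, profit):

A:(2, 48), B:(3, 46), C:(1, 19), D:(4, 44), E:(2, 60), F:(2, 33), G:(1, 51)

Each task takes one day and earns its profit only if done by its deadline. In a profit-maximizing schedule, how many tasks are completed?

Sort by profit descending; place each in the latest free slot ≤ its deadline.
By profit: E(d2,60), G(d1,51), A(d2,48), B(d3,46), D(d4,44), F(d2,33), C(d1,19)
E→slot 2; G→slot 1; A skipped; B→slot 3; D→slot 4; F skipped; C skipped.
4 of 7 scheduled.

4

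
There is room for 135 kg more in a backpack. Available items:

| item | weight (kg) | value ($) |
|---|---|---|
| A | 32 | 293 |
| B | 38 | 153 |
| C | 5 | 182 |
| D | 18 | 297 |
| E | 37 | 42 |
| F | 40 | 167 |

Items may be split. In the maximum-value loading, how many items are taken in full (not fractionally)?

5

Sort by value per unit weight and fill in that order.
Order: C (182/5=36.40) > D (297/18=16.50) > A (293/32=9.16) > F (167/40=4.17) > B (153/38=4.03) > E (42/37=1.14)
Fill: take C (5 @ 182) → take D (18 @ 297) → take A (32 @ 293) → take F (40 @ 167) → take B (38 @ 153) → take 2/37 of E → 2.27; 135/135 used.
5 item(s) taken whole; one partial (take 2/37 of E).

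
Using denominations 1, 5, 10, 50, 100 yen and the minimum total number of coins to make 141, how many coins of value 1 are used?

Greedy: take as many of the largest coin as possible, then repeat with the remainder.
141 − 1×100→41 − 4×10→1 − 1×1→0
Count of 1: 1

1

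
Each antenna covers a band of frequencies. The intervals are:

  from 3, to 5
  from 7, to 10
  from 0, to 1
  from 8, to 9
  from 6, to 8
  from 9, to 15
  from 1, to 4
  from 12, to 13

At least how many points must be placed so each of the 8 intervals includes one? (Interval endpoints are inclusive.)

By right end: [0,1]  [1,4]  [3,5]  [6,8]  [8,9]  [7,10]  [12,13]  [9,15]
[0,1] uncovered → point at 1; [3,5] uncovered → point at 5; [6,8] uncovered → point at 8; [12,13] uncovered → point at 13.
Points: 1, 5, 8, 13 (4 total).

4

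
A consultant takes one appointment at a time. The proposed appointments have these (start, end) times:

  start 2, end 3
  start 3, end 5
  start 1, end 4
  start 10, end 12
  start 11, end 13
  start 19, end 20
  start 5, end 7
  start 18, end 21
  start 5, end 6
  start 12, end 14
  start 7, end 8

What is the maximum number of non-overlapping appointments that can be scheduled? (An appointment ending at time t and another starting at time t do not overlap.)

Sort by end time and greedily take each interval whose start is ≥ the last chosen end.
Sorted by end: (2,3)  (1,4)  (3,5)  (5,6)  (5,7)  (7,8)  (10,12)  (11,13)  (12,14)  (19,20)  (18,21)
take (2,3); take (3,5); take (5,6); take (7,8); take (10,12); skip (11,13); take (12,14); take (19,20); skip (18,21).
Selected 7 appointments.

7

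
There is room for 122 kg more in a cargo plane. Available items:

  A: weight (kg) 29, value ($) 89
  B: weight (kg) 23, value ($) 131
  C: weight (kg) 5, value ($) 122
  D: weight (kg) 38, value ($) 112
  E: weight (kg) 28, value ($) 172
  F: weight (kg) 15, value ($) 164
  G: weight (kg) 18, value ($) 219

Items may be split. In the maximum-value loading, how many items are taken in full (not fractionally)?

6

Order: C (122/5=24.40) > G (219/18=12.17) > F (164/15=10.93) > E (172/28=6.14) > B (131/23=5.70) > A (89/29=3.07) > D (112/38=2.95)
Fill: take C (5 @ 122) → take G (18 @ 219) → take F (15 @ 164) → take E (28 @ 172) → take B (23 @ 131) → take A (29 @ 89) → take 4/38 of D → 11.79; 122/122 used.
6 item(s) taken whole; one partial (take 4/38 of D).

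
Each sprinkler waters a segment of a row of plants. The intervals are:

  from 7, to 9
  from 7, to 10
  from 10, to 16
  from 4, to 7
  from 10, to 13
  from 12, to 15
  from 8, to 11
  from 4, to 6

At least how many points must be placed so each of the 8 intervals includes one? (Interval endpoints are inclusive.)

Sort by right endpoint; whenever an interval is uncovered, place a point at its right end.
By right end: [4,6]  [4,7]  [7,9]  [7,10]  [8,11]  [10,13]  [12,15]  [10,16]
[4,6] uncovered → point at 6; [7,9] uncovered → point at 9; [10,13] uncovered → point at 13.
Points: 6, 9, 13 (3 total).

3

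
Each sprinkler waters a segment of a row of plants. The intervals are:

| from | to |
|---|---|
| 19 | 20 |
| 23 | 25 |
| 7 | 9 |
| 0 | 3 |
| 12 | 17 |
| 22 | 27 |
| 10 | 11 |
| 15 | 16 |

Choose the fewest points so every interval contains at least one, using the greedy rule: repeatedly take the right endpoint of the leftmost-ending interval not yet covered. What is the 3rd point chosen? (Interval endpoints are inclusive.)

Process intervals by earliest right end; each time one isn't hit yet, stab at its right endpoint.
By right end: [0,3]  [7,9]  [10,11]  [15,16]  [12,17]  [19,20]  [23,25]  [22,27]
[0,3] uncovered → point at 3; [7,9] uncovered → point at 9; [10,11] uncovered → point at 11; [15,16] uncovered → point at 16; [19,20] uncovered → point at 20; [23,25] uncovered → point at 25.
Points: 3, 9, 11, 16, 20, 25 (6 total).

11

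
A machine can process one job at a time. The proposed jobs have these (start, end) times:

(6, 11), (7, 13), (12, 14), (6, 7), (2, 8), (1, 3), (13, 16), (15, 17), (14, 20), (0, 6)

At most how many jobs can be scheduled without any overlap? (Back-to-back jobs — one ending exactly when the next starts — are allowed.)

4

Order by finish time; keep every interval that doesn't clash with the previous kept one.
By end time: (1,3), (0,6), (6,7), (2,8), (6,11), (7,13), (12,14), (13,16), (15,17), (14,20).
Pick (1,3); next start ≥ 3 → (6,7); next start ≥ 7 → (7,13); next start ≥ 13 → (13,16).
Selected 4 jobs.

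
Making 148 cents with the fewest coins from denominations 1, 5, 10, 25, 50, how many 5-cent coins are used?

Greedy: take as many of the largest coin as possible, then repeat with the remainder.
148 − 2×50→48 − 1×25→23 − 2×10→3 − 3×1→0
Count of 5: 0

0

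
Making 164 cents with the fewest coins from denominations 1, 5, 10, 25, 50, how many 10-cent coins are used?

164 − 3×50→14 − 1×10→4 − 4×1→0
Count of 10: 1

1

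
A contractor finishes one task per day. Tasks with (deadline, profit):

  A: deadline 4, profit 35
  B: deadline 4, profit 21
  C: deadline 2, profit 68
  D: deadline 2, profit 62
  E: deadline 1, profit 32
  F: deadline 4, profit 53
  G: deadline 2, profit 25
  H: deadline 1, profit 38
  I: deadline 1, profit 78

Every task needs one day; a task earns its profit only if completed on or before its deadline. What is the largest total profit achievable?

Profit order: I=78 C=68 D=62 F=53 H=38 A=35 E=32 G=25 B=21
Assign: I→slot 1, C→slot 2, D skipped, F→slot 4, H skipped, A→slot 3, E skipped, G skipped, B skipped.
Slots: [1:I] [2:C] [3:A] [4:F]
Profit = 78 + 68 + 35 + 53 = 234

234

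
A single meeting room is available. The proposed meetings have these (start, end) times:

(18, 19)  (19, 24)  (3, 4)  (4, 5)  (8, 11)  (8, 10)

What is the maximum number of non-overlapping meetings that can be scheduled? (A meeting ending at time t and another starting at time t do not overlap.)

5

Order by finish time; keep every interval that doesn't clash with the previous kept one.
By end time: (3,4), (4,5), (8,10), (8,11), (18,19), (19,24).
Pick (3,4); next start ≥ 4 → (4,5); next start ≥ 5 → (8,10); next start ≥ 10 → (18,19); next start ≥ 19 → (19,24).
Selected 5 meetings.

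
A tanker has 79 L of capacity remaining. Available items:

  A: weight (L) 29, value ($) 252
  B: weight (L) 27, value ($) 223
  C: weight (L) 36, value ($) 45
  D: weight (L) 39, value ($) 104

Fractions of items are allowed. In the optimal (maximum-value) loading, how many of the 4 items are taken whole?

2

Ratios (sorted): A 8.69, B 8.26, D 2.67, C 1.25
take A (29 @ 252); take B (27 @ 223); take 23/39 of D → 61.33. Capacity used 79/79.
2 item(s) taken whole; one partial (take 23/39 of D).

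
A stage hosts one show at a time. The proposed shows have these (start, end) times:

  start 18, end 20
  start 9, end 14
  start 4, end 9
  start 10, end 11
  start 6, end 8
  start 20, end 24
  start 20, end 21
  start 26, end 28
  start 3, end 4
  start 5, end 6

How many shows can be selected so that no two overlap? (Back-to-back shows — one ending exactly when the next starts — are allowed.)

7

Sorted by end: (3,4)  (5,6)  (6,8)  (4,9)  (10,11)  (9,14)  (18,20)  (20,21)  (20,24)  (26,28)
take (3,4); take (5,6); take (6,8); take (10,11); take (18,20); take (20,21); take (26,28).
Selected 7 shows.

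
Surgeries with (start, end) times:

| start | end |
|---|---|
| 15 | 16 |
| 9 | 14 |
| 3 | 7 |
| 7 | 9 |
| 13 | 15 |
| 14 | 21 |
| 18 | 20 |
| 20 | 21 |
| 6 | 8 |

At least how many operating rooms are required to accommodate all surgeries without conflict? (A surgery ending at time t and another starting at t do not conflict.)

Count concurrent intervals with a sweep; the peak is the room count.
starts: [3, 6, 7, 9, 13, 14, 15, 18, 20]
ends:   [7, 8, 9, 14, 15, 16, 20, 21, 21]
s3→1 s6→2  — peak 2.

2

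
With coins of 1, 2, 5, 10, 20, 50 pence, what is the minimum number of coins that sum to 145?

145 − 2×50→45 − 2×20→5 − 1×5→0
Total coins = 2 + 2 + 1 = 5

5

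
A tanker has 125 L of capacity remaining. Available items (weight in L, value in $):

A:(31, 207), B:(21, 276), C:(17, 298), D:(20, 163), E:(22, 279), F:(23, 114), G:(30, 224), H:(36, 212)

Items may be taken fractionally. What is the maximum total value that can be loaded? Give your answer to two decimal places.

Ratios (sorted): C 17.53, B 13.14, E 12.68, D 8.15, G 7.47, A 6.68, H 5.89, F 4.96
take C (17 @ 298); take B (21 @ 276); take E (22 @ 279); take D (20 @ 163); take G (30 @ 224); take 15/31 of A → 100.16. Capacity used 125/125.
Total value = 1340.16

1340.16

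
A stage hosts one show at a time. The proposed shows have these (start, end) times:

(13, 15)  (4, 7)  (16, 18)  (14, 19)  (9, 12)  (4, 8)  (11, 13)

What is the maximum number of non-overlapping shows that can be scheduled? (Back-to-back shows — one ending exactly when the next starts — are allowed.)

4

Sorted by end: (4,7)  (4,8)  (9,12)  (11,13)  (13,15)  (16,18)  (14,19)
take (4,7); take (9,12); take (13,15); take (16,18).
Selected 4 shows.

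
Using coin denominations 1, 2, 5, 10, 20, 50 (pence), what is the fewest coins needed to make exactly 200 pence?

4

Greedy: take as many of the largest coin as possible, then repeat with the remainder.
200 = 4×50
Total coins = 4 = 4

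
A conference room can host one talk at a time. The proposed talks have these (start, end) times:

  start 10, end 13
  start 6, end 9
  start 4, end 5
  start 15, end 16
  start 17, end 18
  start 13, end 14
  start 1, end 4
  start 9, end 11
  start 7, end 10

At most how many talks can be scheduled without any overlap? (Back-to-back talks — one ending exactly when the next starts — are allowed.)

7

By end time: (1,4), (4,5), (6,9), (7,10), (9,11), (10,13), (13,14), (15,16), (17,18).
Pick (1,4); next start ≥ 4 → (4,5); next start ≥ 5 → (6,9); next start ≥ 9 → (9,11); next start ≥ 11 → (13,14); next start ≥ 14 → (15,16); next start ≥ 16 → (17,18).
Selected 7 talks.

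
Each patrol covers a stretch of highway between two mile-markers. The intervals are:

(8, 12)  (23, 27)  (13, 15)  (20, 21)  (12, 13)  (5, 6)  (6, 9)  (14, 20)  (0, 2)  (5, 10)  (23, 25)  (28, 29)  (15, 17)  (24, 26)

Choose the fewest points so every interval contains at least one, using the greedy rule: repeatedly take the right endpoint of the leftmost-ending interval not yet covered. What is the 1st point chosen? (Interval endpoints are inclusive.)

Sort by right endpoint; whenever an interval is uncovered, place a point at its right end.
Sorted: [0,2] [5,6] [6,9] [5,10] [8,12] [12,13] [13,15] [15,17] [14,20] [20,21] [23,25] [24,26] [23,27] [28,29]
{[0,2]} hit by 2; {[5,6],[6,9],[5,10]} hit by 6; {[8,12],[12,13]} hit by 12; {[13,15],[15,17],[14,20]} hit by 15; {[20,21]} hit by 21; {[23,25],[24,26],[23,27]} hit by 25; {[28,29]} hit by 29.
Points: 2, 6, 12, 15, 21, 25, 29 (7 total).

2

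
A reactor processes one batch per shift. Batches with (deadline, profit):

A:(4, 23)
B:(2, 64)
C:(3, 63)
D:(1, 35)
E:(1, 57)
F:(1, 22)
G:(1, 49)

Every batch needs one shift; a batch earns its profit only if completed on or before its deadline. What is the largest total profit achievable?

207

Take jobs in profit order; each goes to the latest open slot no later than its deadline.
By profit: B(d2,64), C(d3,63), E(d1,57), G(d1,49), D(d1,35), A(d4,23), F(d1,22)
B→slot 2; C→slot 3; E→slot 1; G skipped; D skipped; A→slot 4; F skipped.
Profit = 57 + 64 + 63 + 23 = 207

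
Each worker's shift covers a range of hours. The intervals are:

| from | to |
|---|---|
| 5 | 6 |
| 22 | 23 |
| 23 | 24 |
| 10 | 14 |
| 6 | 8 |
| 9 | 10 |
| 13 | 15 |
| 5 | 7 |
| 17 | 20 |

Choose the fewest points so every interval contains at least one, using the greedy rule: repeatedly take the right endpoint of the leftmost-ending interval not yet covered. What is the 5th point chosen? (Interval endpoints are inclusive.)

Sort by right endpoint; whenever an interval is uncovered, place a point at its right end.
Sorted: [5,6] [5,7] [6,8] [9,10] [10,14] [13,15] [17,20] [22,23] [23,24]
{[5,6],[5,7],[6,8]} hit by 6; {[9,10],[10,14]} hit by 10; {[13,15]} hit by 15; {[17,20]} hit by 20; {[22,23],[23,24]} hit by 23.
Points: 6, 10, 15, 20, 23 (5 total).

23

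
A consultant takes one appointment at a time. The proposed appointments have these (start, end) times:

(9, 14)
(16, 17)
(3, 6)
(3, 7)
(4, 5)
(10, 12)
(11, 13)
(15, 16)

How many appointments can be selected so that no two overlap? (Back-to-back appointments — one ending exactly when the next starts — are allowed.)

4

Sort by end time and greedily take each interval whose start is ≥ the last chosen end.
Sorted by end: (4,5)  (3,6)  (3,7)  (10,12)  (11,13)  (9,14)  (15,16)  (16,17)
take (4,5); take (10,12); take (15,16); take (16,17).
Selected 4 appointments.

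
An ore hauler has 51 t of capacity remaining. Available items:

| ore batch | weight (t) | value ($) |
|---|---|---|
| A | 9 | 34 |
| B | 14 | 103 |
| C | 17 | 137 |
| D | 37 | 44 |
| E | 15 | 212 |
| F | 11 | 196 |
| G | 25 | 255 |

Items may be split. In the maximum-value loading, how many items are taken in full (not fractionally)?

3

Greedy by value/weight ratio, highest first.
Order: F (196/11=17.82) > E (212/15=14.13) > G (255/25=10.20) > C (137/17=8.06) > B (103/14=7.36) > A (34/9=3.78) > D (44/37=1.19)
Fill: take F (11 @ 196) → take E (15 @ 212) → take G (25 @ 255); 51/51 used.
3 item(s) taken whole.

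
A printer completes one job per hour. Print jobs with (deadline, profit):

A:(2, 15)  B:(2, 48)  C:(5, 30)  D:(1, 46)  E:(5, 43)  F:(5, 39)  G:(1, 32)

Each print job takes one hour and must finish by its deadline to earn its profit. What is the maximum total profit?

206

Sort by profit descending; place each in the latest free slot ≤ its deadline.
By profit: B(d2,48), D(d1,46), E(d5,43), F(d5,39), G(d1,32), C(d5,30), A(d2,15)
B→slot 2; D→slot 1; E→slot 5; F→slot 4; G skipped; C→slot 3; A skipped.
Profit = 46 + 48 + 30 + 39 + 43 = 206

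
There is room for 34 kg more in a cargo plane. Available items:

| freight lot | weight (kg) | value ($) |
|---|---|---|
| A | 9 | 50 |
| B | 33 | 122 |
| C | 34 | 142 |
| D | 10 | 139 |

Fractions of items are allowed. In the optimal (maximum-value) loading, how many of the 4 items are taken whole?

2

Order: D (139/10=13.90) > A (50/9=5.56) > C (142/34=4.18) > B (122/33=3.70)
Fill: take D (10 @ 139) → take A (9 @ 50) → take 15/34 of C → 62.65; 34/34 used.
2 item(s) taken whole; one partial (take 15/34 of C).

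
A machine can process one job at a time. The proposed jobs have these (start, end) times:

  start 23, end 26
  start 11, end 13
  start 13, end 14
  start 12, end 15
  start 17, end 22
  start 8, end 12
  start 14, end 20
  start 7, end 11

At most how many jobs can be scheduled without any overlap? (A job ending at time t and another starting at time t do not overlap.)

Sorted by end: (7,11)  (8,12)  (11,13)  (13,14)  (12,15)  (14,20)  (17,22)  (23,26)
take (7,11); take (11,13); take (13,14); skip (12,15); take (14,20); take (23,26).
Selected 5 jobs.

5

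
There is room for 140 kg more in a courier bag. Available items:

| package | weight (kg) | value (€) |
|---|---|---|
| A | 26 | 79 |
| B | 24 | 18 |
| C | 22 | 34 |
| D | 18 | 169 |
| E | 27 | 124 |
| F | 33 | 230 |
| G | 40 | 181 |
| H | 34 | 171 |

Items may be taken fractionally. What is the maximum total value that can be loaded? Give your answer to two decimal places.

Greedy by value/weight ratio, highest first.
Ratios (sorted): D 9.39, F 6.97, H 5.03, E 4.59, G 4.53, A 3.04, C 1.55, B 0.75
take D (18 @ 169); take F (33 @ 230); take H (34 @ 171); take E (27 @ 124); take 28/40 of G → 126.70. Capacity used 140/140.
Total value = 820.70

820.70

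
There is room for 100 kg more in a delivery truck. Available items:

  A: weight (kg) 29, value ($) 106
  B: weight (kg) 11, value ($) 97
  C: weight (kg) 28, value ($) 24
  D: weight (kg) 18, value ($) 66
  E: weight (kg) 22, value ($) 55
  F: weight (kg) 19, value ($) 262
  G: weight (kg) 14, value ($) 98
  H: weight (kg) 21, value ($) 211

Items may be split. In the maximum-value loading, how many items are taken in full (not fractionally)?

Greedy by value/weight ratio, highest first.
Order: F (262/19=13.79) > H (211/21=10.05) > B (97/11=8.82) > G (98/14=7.00) > D (66/18=3.67) > A (106/29=3.66) > E (55/22=2.50) > C (24/28=0.86)
Fill: take F (19 @ 262) → take H (21 @ 211) → take B (11 @ 97) → take G (14 @ 98) → take D (18 @ 66) → take 17/29 of A → 62.14; 100/100 used.
5 item(s) taken whole; one partial (take 17/29 of A).

5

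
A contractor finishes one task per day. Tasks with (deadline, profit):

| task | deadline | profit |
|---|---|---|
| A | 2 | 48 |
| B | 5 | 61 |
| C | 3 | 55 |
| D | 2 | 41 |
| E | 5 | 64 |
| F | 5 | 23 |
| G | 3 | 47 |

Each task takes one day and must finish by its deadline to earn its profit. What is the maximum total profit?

275

Sort by profit descending; place each in the latest free slot ≤ its deadline.
Profit order: E=64 B=61 C=55 A=48 G=47 D=41 F=23
Assign: E→slot 5, B→slot 4, C→slot 3, A→slot 2, G→slot 1, D skipped, F skipped.
Slots: [1:G] [2:A] [3:C] [4:B] [5:E]
Profit = 47 + 48 + 55 + 61 + 64 = 275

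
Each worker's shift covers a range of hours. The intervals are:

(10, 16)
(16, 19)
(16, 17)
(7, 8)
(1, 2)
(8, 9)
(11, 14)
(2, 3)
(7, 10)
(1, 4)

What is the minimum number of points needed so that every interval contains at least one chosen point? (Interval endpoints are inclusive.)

Sort by right endpoint; whenever an interval is uncovered, place a point at its right end.
By right end: [1,2]  [2,3]  [1,4]  [7,8]  [8,9]  [7,10]  [11,14]  [10,16]  [16,17]  [16,19]
[1,2] uncovered → point at 2; [7,8] uncovered → point at 8; [11,14] uncovered → point at 14; [16,17] uncovered → point at 17.
Points: 2, 8, 14, 17 (4 total).

4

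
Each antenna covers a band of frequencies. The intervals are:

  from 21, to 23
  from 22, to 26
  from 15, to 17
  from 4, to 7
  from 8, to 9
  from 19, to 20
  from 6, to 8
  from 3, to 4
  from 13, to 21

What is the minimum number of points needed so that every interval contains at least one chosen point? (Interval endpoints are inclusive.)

By right end: [3,4]  [4,7]  [6,8]  [8,9]  [15,17]  [19,20]  [13,21]  [21,23]  [22,26]
[3,4] uncovered → point at 4; [6,8] uncovered → point at 8; [15,17] uncovered → point at 17; [19,20] uncovered → point at 20; [21,23] uncovered → point at 23.
Points: 4, 8, 17, 20, 23 (5 total).

5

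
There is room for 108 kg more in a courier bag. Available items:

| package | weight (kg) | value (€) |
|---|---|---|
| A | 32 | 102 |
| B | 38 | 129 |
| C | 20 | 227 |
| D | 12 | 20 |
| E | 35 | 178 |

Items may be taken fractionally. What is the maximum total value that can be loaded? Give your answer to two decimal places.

Order: C (227/20=11.35) > E (178/35=5.09) > B (129/38=3.39) > A (102/32=3.19) > D (20/12=1.67)
Fill: take C (20 @ 227) → take E (35 @ 178) → take B (38 @ 129) → take 15/32 of A → 47.81; 108/108 used.
Total value = 581.81

581.81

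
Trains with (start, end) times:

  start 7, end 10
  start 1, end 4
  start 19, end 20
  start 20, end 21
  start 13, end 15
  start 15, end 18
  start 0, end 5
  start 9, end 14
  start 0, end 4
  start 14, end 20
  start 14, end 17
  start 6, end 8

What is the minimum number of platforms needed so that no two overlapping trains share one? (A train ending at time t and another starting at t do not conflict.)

The answer is the maximum number of intervals overlapping at any instant.
starts: [0, 0, 1, 6, 7, 9, 13, 14, 14, 15, 19, 20]
ends:   [4, 4, 5, 8, 10, 14, 15, 17, 18, 20, 20, 21]
s0→1 s0→2 s1→3  — peak 3.

3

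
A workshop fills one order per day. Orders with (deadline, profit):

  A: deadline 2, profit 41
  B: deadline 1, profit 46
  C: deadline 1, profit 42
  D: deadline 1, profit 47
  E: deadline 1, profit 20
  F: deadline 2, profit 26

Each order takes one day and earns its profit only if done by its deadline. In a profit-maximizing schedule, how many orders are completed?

Sort by profit descending; place each in the latest free slot ≤ its deadline.
By profit: D(d1,47), B(d1,46), C(d1,42), A(d2,41), F(d2,26), E(d1,20)
D→slot 1; B skipped; C skipped; A→slot 2; F skipped; E skipped.
2 of 6 scheduled.

2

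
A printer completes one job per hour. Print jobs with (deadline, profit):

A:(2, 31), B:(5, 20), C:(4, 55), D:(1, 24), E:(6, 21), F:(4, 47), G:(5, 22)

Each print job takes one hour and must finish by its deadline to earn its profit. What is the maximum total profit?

200

Take jobs in profit order; each goes to the latest open slot no later than its deadline.
Profit order: C=55 F=47 A=31 D=24 G=22 E=21 B=20
Assign: C→slot 4, F→slot 3, A→slot 2, D→slot 1, G→slot 5, E→slot 6, B skipped.
Slots: [1:D] [2:A] [3:F] [4:C] [5:G] [6:E]
Profit = 24 + 31 + 47 + 55 + 22 + 21 = 200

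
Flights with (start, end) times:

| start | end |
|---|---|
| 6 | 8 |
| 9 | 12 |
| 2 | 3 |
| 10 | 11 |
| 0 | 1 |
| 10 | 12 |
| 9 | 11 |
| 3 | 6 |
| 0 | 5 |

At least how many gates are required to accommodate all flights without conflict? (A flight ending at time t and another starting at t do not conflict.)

4

Count concurrent intervals with a sweep; the peak is the room count.
starts: [0, 0, 2, 3, 6, 9, 9, 10, 10]
ends:   [1, 3, 5, 6, 8, 11, 11, 12, 12]
s0→1 s0→2 e1→1 s2→2 e3→1 s3→2 e5→1 e6→0 s6→1 e8→0 s9→1 s9→2 s10→3 s10→4  — peak 4.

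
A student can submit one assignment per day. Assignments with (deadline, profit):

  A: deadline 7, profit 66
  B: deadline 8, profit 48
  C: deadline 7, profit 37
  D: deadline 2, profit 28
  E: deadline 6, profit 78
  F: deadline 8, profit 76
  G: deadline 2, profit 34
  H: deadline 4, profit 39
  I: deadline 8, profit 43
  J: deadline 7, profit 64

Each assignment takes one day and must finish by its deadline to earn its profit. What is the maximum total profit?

451

Sort by profit descending; place each in the latest free slot ≤ its deadline.
By profit: E(d6,78), F(d8,76), A(d7,66), J(d7,64), B(d8,48), I(d8,43), H(d4,39), C(d7,37), G(d2,34), D(d2,28)
E→slot 6; F→slot 8; A→slot 7; J→slot 5; B→slot 4; I→slot 3; H→slot 2; C→slot 1; G skipped; D skipped.
Profit = 37 + 39 + 43 + 48 + 64 + 78 + 66 + 76 = 451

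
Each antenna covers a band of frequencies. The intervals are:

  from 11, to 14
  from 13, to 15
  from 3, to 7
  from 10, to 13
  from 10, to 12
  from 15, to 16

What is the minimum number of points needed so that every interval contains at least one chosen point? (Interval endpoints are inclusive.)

3

By right end: [3,7]  [10,12]  [10,13]  [11,14]  [13,15]  [15,16]
[3,7] uncovered → point at 7; [10,12] uncovered → point at 12; [13,15] uncovered → point at 15.
Points: 7, 12, 15 (3 total).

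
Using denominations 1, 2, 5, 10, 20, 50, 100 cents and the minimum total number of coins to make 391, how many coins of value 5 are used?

0

Use the largest denomination that fits, subtract, and repeat.
391 − 3×100→91 − 1×50→41 − 2×20→1 − 1×1→0
Count of 5: 0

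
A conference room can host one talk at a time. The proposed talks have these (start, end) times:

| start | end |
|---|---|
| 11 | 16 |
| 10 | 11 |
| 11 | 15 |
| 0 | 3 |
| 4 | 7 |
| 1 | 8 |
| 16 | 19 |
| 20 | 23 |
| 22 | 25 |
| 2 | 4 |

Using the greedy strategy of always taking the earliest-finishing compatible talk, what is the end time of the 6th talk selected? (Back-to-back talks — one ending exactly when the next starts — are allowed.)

Sorted by end: (0,3)  (2,4)  (4,7)  (1,8)  (10,11)  (11,15)  (11,16)  (16,19)  (20,23)  (22,25)
take (0,3); skip (2,4); take (4,7); skip (1,8); take (10,11); take (11,15); skip (11,16); take (16,19); take (20,23).
Selected: (0,3) (4,7) (10,11) (11,15) (16,19) (20,23)

23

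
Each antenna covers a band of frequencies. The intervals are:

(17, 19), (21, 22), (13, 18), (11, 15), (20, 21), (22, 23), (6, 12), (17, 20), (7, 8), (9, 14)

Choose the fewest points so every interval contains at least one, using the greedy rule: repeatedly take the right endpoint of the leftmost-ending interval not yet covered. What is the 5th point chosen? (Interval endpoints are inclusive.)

23

Process intervals by earliest right end; each time one isn't hit yet, stab at its right endpoint.
Sorted: [7,8] [6,12] [9,14] [11,15] [13,18] [17,19] [17,20] [20,21] [21,22] [22,23]
{[7,8],[6,12]} hit by 8; {[9,14],[11,15],[13,18]} hit by 14; {[17,19],[17,20]} hit by 19; {[20,21],[21,22]} hit by 21; {[22,23]} hit by 23.
Points: 8, 14, 19, 21, 23 (5 total).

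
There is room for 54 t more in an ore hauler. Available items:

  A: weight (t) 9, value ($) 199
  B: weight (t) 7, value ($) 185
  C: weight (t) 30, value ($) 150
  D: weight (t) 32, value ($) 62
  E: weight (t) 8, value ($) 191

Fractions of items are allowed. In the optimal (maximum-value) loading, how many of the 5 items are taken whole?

4

Sort by value per unit weight and fill in that order.
Order: B (185/7=26.43) > E (191/8=23.88) > A (199/9=22.11) > C (150/30=5.00) > D (62/32=1.94)
Fill: take B (7 @ 185) → take E (8 @ 191) → take A (9 @ 199) → take C (30 @ 150); 54/54 used.
4 item(s) taken whole.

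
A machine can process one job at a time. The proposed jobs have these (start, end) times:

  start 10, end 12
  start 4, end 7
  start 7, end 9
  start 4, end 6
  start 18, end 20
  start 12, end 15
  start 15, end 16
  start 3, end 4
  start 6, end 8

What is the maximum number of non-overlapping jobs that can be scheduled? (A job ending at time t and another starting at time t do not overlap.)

7

Sort by end time and greedily take each interval whose start is ≥ the last chosen end.
Sorted by end: (3,4)  (4,6)  (4,7)  (6,8)  (7,9)  (10,12)  (12,15)  (15,16)  (18,20)
take (3,4); take (4,6); skip (4,7); take (6,8); skip (7,9); take (10,12); take (12,15); take (15,16); take (18,20).
Selected 7 jobs.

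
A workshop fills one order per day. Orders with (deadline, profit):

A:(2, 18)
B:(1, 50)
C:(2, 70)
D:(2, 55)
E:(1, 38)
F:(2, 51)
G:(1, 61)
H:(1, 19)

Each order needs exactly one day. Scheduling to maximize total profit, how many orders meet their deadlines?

Take jobs in profit order; each goes to the latest open slot no later than its deadline.
Profit order: C=70 G=61 D=55 F=51 B=50 E=38 H=19 A=18
Assign: C→slot 2, G→slot 1, D skipped, F skipped, B skipped, E skipped, H skipped, A skipped.
Slots: [1:G] [2:C]
2 of 8 scheduled.

2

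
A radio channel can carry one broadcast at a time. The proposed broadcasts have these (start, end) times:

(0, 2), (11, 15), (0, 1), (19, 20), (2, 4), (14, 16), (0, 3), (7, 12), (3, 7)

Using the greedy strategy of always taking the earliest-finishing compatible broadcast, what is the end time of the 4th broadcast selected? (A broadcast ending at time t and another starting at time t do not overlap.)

16

Greedy by earliest finish: after sorting by end time, pick each interval compatible with the last pick.
By end time: (0,1), (0,2), (0,3), (2,4), (3,7), (7,12), (11,15), (14,16), (19,20).
Pick (0,1); next start ≥ 1 → (2,4); next start ≥ 4 → (7,12); next start ≥ 12 → (14,16); next start ≥ 16 → (19,20).
Selected: (0,1) (2,4) (7,12) (14,16) (19,20)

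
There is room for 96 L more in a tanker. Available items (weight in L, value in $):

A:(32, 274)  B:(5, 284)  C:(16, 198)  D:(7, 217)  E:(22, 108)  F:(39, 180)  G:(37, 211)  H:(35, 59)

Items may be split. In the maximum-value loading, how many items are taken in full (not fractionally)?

4

Ratios (sorted): B 56.80, D 31.00, C 12.38, A 8.56, G 5.70, E 4.91, F 4.62, H 1.69
take B (5 @ 284); take D (7 @ 217); take C (16 @ 198); take A (32 @ 274); take 36/37 of G → 205.30. Capacity used 96/96.
4 item(s) taken whole; one partial (take 36/37 of G).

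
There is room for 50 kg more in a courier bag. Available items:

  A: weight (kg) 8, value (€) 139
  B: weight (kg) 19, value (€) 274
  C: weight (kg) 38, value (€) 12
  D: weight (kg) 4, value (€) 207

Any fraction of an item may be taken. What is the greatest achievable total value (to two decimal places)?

Greedy by value/weight ratio, highest first.
Order: D (207/4=51.75) > A (139/8=17.38) > B (274/19=14.42) > C (12/38=0.32)
Fill: take D (4 @ 207) → take A (8 @ 139) → take B (19 @ 274) → take 19/38 of C → 6.00; 50/50 used.
Total value = 626.00

626.00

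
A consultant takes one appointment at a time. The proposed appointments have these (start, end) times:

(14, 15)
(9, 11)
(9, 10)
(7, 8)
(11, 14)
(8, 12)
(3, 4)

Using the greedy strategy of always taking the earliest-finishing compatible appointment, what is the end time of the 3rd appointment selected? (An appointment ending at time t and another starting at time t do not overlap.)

Greedy by earliest finish: after sorting by end time, pick each interval compatible with the last pick.
By end time: (3,4), (7,8), (9,10), (9,11), (8,12), (11,14), (14,15).
Pick (3,4); next start ≥ 4 → (7,8); next start ≥ 8 → (9,10); next start ≥ 10 → (11,14); next start ≥ 14 → (14,15).
Selected: (3,4) (7,8) (9,10) (11,14) (14,15)

10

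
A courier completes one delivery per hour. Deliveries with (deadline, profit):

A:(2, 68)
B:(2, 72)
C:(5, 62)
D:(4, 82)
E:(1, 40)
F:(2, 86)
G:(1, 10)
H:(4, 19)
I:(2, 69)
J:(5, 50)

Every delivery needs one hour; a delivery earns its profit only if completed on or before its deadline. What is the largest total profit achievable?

352

Profit order: F=86 D=82 B=72 I=69 A=68 C=62 J=50 E=40 H=19 G=10
Assign: F→slot 2, D→slot 4, B→slot 1, I skipped, A skipped, C→slot 5, J→slot 3, E skipped, H skipped, G skipped.
Slots: [1:B] [2:F] [3:J] [4:D] [5:C]
Profit = 72 + 86 + 50 + 82 + 62 = 352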